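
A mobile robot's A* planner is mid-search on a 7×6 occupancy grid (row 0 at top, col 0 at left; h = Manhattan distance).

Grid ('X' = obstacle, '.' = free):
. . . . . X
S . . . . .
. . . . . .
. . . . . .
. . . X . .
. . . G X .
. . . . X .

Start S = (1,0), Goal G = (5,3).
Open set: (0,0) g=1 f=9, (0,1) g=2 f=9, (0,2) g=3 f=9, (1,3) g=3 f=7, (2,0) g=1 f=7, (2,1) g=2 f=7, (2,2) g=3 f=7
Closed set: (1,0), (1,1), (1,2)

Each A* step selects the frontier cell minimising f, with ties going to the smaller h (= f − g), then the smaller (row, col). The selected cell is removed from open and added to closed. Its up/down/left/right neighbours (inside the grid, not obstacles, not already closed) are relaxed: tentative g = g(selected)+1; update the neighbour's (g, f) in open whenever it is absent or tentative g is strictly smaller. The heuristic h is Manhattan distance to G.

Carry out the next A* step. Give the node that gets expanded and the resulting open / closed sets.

expanded=(1,3); open=[(0,0) g=1 f=9, (0,1) g=2 f=9, (0,2) g=3 f=9, (0,3) g=4 f=9, (1,4) g=4 f=9, (2,0) g=1 f=7, (2,1) g=2 f=7, (2,2) g=3 f=7, (2,3) g=4 f=7]; closed=[(1,0), (1,1), (1,2), (1,3)]

step 1: expand (1,3) (f=7, h=4) → closed; open now [(0,0) g=1 f=9, (0,1) g=2 f=9, (0,2) g=3 f=9, (0,3) g=4 f=9, (1,4) g=4 f=9, (2,0) g=1 f=7, (2,1) g=2 f=7, (2,2) g=3 f=7, (2,3) g=4 f=7]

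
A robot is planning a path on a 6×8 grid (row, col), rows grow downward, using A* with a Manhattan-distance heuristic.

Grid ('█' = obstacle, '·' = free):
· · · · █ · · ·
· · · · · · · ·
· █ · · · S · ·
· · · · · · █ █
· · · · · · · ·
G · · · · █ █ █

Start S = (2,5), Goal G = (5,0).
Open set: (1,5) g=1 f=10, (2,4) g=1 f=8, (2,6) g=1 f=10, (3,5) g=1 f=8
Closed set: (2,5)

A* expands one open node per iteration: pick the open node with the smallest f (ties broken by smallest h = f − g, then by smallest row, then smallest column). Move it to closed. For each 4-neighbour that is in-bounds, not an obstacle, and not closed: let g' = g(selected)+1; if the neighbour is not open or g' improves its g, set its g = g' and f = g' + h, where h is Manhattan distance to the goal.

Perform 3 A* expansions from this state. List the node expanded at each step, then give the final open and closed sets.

order=[(2,4) → (2,3) → (2,2)]; open=[(1,2) g=4 f=10, (1,3) g=3 f=10, (1,4) g=2 f=10, (1,5) g=1 f=10, (2,6) g=1 f=10, (3,2) g=4 f=8, (3,3) g=3 f=8, (3,4) g=2 f=8, (3,5) g=1 f=8]; closed=[(2,2), (2,3), (2,4), (2,5)]

step 1: expand (2,4) (f=8, h=7) → closed; open now [(1,4) g=2 f=10, (1,5) g=1 f=10, (2,3) g=2 f=8, (2,6) g=1 f=10, (3,4) g=2 f=8, (3,5) g=1 f=8]
step 2: expand (2,3) (f=8, h=6) → closed; open now [(1,3) g=3 f=10, (1,4) g=2 f=10, (1,5) g=1 f=10, (2,2) g=3 f=8, (2,6) g=1 f=10, (3,3) g=3 f=8, (3,4) g=2 f=8, (3,5) g=1 f=8]
step 3: expand (2,2) (f=8, h=5) → closed; open now [(1,2) g=4 f=10, (1,3) g=3 f=10, (1,4) g=2 f=10, (1,5) g=1 f=10, (2,6) g=1 f=10, (3,2) g=4 f=8, (3,3) g=3 f=8, (3,4) g=2 f=8, (3,5) g=1 f=8]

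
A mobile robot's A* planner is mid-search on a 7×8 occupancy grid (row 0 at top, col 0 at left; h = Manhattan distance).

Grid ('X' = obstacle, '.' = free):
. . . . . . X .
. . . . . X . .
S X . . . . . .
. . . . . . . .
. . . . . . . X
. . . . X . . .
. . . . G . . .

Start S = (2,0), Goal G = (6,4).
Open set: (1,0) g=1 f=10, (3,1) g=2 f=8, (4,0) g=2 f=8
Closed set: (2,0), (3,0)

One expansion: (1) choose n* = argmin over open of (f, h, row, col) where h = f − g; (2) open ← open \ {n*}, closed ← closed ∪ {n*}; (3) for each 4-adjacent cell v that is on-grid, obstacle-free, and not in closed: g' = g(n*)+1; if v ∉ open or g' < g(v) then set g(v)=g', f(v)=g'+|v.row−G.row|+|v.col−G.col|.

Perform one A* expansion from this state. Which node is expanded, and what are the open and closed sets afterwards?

expanded=(3,1); open=[(1,0) g=1 f=10, (3,2) g=3 f=8, (4,0) g=2 f=8, (4,1) g=3 f=8]; closed=[(2,0), (3,0), (3,1)]

step 1: expand (3,1) (f=8, h=6) → closed; open now [(1,0) g=1 f=10, (3,2) g=3 f=8, (4,0) g=2 f=8, (4,1) g=3 f=8]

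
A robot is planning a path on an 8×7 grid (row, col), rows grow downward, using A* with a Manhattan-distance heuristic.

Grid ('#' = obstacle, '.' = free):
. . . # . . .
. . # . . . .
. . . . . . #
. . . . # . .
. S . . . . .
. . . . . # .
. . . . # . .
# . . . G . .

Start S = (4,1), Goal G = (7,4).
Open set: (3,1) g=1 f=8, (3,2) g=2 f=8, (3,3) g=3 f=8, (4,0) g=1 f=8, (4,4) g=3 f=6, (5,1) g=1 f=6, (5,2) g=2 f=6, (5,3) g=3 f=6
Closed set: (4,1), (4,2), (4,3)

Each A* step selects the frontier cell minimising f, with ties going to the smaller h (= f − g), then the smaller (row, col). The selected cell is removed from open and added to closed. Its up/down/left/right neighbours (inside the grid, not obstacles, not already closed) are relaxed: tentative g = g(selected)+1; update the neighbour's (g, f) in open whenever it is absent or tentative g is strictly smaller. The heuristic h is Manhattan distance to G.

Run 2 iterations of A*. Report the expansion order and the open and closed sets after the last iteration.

order=[(4,4) → (5,4)]; open=[(3,1) g=1 f=8, (3,2) g=2 f=8, (3,3) g=3 f=8, (4,0) g=1 f=8, (4,5) g=4 f=8, (5,1) g=1 f=6, (5,2) g=2 f=6, (5,3) g=3 f=6]; closed=[(4,1), (4,2), (4,3), (4,4), (5,4)]

step 1: expand (4,4) (f=6, h=3) → closed; open now [(3,1) g=1 f=8, (3,2) g=2 f=8, (3,3) g=3 f=8, (4,0) g=1 f=8, (4,5) g=4 f=8, (5,1) g=1 f=6, (5,2) g=2 f=6, (5,3) g=3 f=6, (5,4) g=4 f=6]
step 2: expand (5,4) (f=6, h=2) → closed; open now [(3,1) g=1 f=8, (3,2) g=2 f=8, (3,3) g=3 f=8, (4,0) g=1 f=8, (4,5) g=4 f=8, (5,1) g=1 f=6, (5,2) g=2 f=6, (5,3) g=3 f=6]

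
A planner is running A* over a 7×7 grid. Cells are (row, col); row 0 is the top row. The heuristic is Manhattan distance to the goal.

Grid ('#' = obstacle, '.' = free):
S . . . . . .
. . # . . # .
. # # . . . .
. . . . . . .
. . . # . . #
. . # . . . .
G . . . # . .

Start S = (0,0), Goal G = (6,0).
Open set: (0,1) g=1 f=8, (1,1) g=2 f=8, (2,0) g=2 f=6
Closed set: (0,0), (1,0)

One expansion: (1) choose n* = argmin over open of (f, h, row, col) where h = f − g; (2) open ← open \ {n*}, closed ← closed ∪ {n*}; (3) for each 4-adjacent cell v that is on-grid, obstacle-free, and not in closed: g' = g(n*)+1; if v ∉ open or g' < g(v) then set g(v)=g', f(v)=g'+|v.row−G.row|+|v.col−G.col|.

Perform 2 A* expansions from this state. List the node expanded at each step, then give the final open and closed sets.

order=[(2,0) → (3,0)]; open=[(0,1) g=1 f=8, (1,1) g=2 f=8, (3,1) g=4 f=8, (4,0) g=4 f=6]; closed=[(0,0), (1,0), (2,0), (3,0)]

step 1: expand (2,0) (f=6, h=4) → closed; open now [(0,1) g=1 f=8, (1,1) g=2 f=8, (3,0) g=3 f=6]
step 2: expand (3,0) (f=6, h=3) → closed; open now [(0,1) g=1 f=8, (1,1) g=2 f=8, (3,1) g=4 f=8, (4,0) g=4 f=6]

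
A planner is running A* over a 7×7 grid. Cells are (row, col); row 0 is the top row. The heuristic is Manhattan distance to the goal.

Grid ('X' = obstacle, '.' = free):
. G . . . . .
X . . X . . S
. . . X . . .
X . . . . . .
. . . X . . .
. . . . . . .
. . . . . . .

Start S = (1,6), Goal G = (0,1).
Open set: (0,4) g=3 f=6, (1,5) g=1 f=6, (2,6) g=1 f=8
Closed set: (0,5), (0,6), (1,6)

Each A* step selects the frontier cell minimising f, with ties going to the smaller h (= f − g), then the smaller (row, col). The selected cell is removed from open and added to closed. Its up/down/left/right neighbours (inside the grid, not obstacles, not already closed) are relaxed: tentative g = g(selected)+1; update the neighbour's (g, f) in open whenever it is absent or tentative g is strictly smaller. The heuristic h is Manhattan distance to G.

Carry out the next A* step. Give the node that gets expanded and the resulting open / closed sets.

step 1: expand (0,4) (f=6, h=3) → closed; open now [(0,3) g=4 f=6, (1,4) g=4 f=8, (1,5) g=1 f=6, (2,6) g=1 f=8]

expanded=(0,4); open=[(0,3) g=4 f=6, (1,4) g=4 f=8, (1,5) g=1 f=6, (2,6) g=1 f=8]; closed=[(0,4), (0,5), (0,6), (1,6)]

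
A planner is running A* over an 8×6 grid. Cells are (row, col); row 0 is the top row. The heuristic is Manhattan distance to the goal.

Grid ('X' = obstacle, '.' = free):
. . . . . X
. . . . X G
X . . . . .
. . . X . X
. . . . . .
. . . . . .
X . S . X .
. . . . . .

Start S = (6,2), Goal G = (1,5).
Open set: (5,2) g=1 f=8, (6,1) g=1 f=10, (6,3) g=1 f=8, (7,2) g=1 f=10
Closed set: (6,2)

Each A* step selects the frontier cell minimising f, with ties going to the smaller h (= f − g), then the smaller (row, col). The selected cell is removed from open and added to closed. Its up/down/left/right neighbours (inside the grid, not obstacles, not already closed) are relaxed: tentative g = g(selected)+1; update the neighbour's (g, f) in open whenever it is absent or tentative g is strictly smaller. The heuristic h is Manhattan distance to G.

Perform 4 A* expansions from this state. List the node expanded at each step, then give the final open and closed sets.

step 1: expand (5,2) (f=8, h=7) → closed; open now [(4,2) g=2 f=8, (5,1) g=2 f=10, (5,3) g=2 f=8, (6,1) g=1 f=10, (6,3) g=1 f=8, (7,2) g=1 f=10]
step 2: expand (4,2) (f=8, h=6) → closed; open now [(3,2) g=3 f=8, (4,1) g=3 f=10, (4,3) g=3 f=8, (5,1) g=2 f=10, (5,3) g=2 f=8, (6,1) g=1 f=10, (6,3) g=1 f=8, (7,2) g=1 f=10]
step 3: expand (3,2) (f=8, h=5) → closed; open now [(2,2) g=4 f=8, (3,1) g=4 f=10, (4,1) g=3 f=10, (4,3) g=3 f=8, (5,1) g=2 f=10, (5,3) g=2 f=8, (6,1) g=1 f=10, (6,3) g=1 f=8, (7,2) g=1 f=10]
step 4: expand (2,2) (f=8, h=4) → closed; open now [(1,2) g=5 f=8, (2,1) g=5 f=10, (2,3) g=5 f=8, (3,1) g=4 f=10, (4,1) g=3 f=10, (4,3) g=3 f=8, (5,1) g=2 f=10, (5,3) g=2 f=8, (6,1) g=1 f=10, (6,3) g=1 f=8, (7,2) g=1 f=10]

order=[(5,2) → (4,2) → (3,2) → (2,2)]; open=[(1,2) g=5 f=8, (2,1) g=5 f=10, (2,3) g=5 f=8, (3,1) g=4 f=10, (4,1) g=3 f=10, (4,3) g=3 f=8, (5,1) g=2 f=10, (5,3) g=2 f=8, (6,1) g=1 f=10, (6,3) g=1 f=8, (7,2) g=1 f=10]; closed=[(2,2), (3,2), (4,2), (5,2), (6,2)]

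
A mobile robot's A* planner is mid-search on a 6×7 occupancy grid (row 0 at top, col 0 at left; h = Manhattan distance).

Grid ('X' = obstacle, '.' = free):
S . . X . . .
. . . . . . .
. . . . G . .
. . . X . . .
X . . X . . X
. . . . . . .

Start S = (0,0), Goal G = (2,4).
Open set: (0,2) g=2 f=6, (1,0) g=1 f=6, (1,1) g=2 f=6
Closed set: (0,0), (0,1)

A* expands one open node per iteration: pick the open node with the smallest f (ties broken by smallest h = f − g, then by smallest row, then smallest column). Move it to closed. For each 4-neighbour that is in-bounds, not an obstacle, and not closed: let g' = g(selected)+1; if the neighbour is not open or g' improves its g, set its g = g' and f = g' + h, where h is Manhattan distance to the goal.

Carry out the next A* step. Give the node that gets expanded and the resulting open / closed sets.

expanded=(0,2); open=[(1,0) g=1 f=6, (1,1) g=2 f=6, (1,2) g=3 f=6]; closed=[(0,0), (0,1), (0,2)]

step 1: expand (0,2) (f=6, h=4) → closed; open now [(1,0) g=1 f=6, (1,1) g=2 f=6, (1,2) g=3 f=6]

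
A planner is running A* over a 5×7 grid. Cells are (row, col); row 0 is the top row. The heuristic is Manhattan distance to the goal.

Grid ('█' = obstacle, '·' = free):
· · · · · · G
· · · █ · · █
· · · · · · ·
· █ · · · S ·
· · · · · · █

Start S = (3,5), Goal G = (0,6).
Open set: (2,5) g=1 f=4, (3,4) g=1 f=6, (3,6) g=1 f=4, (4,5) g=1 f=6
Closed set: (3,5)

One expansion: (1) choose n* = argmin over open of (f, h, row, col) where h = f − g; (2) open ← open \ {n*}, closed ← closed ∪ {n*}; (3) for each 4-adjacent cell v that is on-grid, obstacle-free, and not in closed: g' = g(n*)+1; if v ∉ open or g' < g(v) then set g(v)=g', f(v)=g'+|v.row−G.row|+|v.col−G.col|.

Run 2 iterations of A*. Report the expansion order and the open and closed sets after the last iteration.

step 1: expand (2,5) (f=4, h=3) → closed; open now [(1,5) g=2 f=4, (2,4) g=2 f=6, (2,6) g=2 f=4, (3,4) g=1 f=6, (3,6) g=1 f=4, (4,5) g=1 f=6]
step 2: expand (1,5) (f=4, h=2) → closed; open now [(0,5) g=3 f=4, (1,4) g=3 f=6, (2,4) g=2 f=6, (2,6) g=2 f=4, (3,4) g=1 f=6, (3,6) g=1 f=4, (4,5) g=1 f=6]

order=[(2,5) → (1,5)]; open=[(0,5) g=3 f=4, (1,4) g=3 f=6, (2,4) g=2 f=6, (2,6) g=2 f=4, (3,4) g=1 f=6, (3,6) g=1 f=4, (4,5) g=1 f=6]; closed=[(1,5), (2,5), (3,5)]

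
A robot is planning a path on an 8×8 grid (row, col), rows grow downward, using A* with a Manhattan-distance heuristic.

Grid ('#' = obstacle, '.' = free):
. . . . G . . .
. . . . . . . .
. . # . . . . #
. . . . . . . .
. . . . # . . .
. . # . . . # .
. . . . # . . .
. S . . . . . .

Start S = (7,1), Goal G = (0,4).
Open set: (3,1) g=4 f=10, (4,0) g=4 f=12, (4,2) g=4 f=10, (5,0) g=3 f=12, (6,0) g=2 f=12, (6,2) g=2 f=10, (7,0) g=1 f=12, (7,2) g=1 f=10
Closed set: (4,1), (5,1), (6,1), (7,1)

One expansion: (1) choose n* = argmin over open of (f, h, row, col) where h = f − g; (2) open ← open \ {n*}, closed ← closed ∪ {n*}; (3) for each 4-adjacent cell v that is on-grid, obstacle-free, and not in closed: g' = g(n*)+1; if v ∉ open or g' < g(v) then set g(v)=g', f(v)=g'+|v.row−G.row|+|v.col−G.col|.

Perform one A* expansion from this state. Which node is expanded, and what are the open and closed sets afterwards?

step 1: expand (3,1) (f=10, h=6) → closed; open now [(2,1) g=5 f=10, (3,0) g=5 f=12, (3,2) g=5 f=10, (4,0) g=4 f=12, (4,2) g=4 f=10, (5,0) g=3 f=12, (6,0) g=2 f=12, (6,2) g=2 f=10, (7,0) g=1 f=12, (7,2) g=1 f=10]

expanded=(3,1); open=[(2,1) g=5 f=10, (3,0) g=5 f=12, (3,2) g=5 f=10, (4,0) g=4 f=12, (4,2) g=4 f=10, (5,0) g=3 f=12, (6,0) g=2 f=12, (6,2) g=2 f=10, (7,0) g=1 f=12, (7,2) g=1 f=10]; closed=[(3,1), (4,1), (5,1), (6,1), (7,1)]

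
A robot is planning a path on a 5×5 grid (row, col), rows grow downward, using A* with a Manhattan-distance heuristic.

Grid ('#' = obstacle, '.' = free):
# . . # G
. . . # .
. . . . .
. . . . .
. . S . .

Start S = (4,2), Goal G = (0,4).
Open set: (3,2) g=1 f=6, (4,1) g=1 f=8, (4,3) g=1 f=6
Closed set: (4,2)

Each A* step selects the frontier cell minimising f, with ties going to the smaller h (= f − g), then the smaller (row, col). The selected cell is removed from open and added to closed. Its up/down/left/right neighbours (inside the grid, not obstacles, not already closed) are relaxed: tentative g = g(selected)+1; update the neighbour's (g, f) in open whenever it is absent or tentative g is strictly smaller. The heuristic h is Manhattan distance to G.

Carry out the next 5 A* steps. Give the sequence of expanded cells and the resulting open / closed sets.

step 1: expand (3,2) (f=6, h=5) → closed; open now [(2,2) g=2 f=6, (3,1) g=2 f=8, (3,3) g=2 f=6, (4,1) g=1 f=8, (4,3) g=1 f=6]
step 2: expand (2,2) (f=6, h=4) → closed; open now [(1,2) g=3 f=6, (2,1) g=3 f=8, (2,3) g=3 f=6, (3,1) g=2 f=8, (3,3) g=2 f=6, (4,1) g=1 f=8, (4,3) g=1 f=6]
step 3: expand (1,2) (f=6, h=3) → closed; open now [(0,2) g=4 f=6, (1,1) g=4 f=8, (2,1) g=3 f=8, (2,3) g=3 f=6, (3,1) g=2 f=8, (3,3) g=2 f=6, (4,1) g=1 f=8, (4,3) g=1 f=6]
step 4: expand (0,2) (f=6, h=2) → closed; open now [(0,1) g=5 f=8, (1,1) g=4 f=8, (2,1) g=3 f=8, (2,3) g=3 f=6, (3,1) g=2 f=8, (3,3) g=2 f=6, (4,1) g=1 f=8, (4,3) g=1 f=6]
step 5: expand (2,3) (f=6, h=3) → closed; open now [(0,1) g=5 f=8, (1,1) g=4 f=8, (2,1) g=3 f=8, (2,4) g=4 f=6, (3,1) g=2 f=8, (3,3) g=2 f=6, (4,1) g=1 f=8, (4,3) g=1 f=6]

order=[(3,2) → (2,2) → (1,2) → (0,2) → (2,3)]; open=[(0,1) g=5 f=8, (1,1) g=4 f=8, (2,1) g=3 f=8, (2,4) g=4 f=6, (3,1) g=2 f=8, (3,3) g=2 f=6, (4,1) g=1 f=8, (4,3) g=1 f=6]; closed=[(0,2), (1,2), (2,2), (2,3), (3,2), (4,2)]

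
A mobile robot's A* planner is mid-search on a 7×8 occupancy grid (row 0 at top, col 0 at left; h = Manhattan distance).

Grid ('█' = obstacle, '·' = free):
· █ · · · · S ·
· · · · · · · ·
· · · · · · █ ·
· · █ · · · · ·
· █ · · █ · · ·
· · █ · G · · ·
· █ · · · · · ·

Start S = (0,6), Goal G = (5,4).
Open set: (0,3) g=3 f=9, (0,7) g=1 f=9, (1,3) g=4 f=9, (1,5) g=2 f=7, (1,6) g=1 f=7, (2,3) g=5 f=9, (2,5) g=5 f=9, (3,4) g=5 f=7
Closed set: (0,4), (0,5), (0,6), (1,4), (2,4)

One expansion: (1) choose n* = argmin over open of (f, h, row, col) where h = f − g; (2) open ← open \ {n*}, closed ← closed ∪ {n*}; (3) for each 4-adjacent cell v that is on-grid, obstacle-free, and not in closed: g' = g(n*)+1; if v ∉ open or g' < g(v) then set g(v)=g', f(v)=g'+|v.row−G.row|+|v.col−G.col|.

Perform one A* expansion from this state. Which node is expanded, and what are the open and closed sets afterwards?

expanded=(3,4); open=[(0,3) g=3 f=9, (0,7) g=1 f=9, (1,3) g=4 f=9, (1,5) g=2 f=7, (1,6) g=1 f=7, (2,3) g=5 f=9, (2,5) g=5 f=9, (3,3) g=6 f=9, (3,5) g=6 f=9]; closed=[(0,4), (0,5), (0,6), (1,4), (2,4), (3,4)]

step 1: expand (3,4) (f=7, h=2) → closed; open now [(0,3) g=3 f=9, (0,7) g=1 f=9, (1,3) g=4 f=9, (1,5) g=2 f=7, (1,6) g=1 f=7, (2,3) g=5 f=9, (2,5) g=5 f=9, (3,3) g=6 f=9, (3,5) g=6 f=9]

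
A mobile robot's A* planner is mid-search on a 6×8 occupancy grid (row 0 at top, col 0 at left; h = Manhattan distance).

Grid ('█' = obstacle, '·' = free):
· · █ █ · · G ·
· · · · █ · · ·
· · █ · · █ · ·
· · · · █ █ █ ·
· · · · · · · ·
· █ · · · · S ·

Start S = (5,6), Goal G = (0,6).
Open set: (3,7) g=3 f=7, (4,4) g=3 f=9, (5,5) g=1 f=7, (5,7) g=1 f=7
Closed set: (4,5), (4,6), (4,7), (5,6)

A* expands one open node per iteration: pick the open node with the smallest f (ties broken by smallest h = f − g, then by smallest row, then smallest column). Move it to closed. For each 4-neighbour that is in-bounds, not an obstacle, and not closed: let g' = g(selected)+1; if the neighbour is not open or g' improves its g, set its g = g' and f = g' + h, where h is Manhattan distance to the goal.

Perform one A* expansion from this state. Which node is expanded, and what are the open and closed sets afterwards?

expanded=(3,7); open=[(2,7) g=4 f=7, (4,4) g=3 f=9, (5,5) g=1 f=7, (5,7) g=1 f=7]; closed=[(3,7), (4,5), (4,6), (4,7), (5,6)]

step 1: expand (3,7) (f=7, h=4) → closed; open now [(2,7) g=4 f=7, (4,4) g=3 f=9, (5,5) g=1 f=7, (5,7) g=1 f=7]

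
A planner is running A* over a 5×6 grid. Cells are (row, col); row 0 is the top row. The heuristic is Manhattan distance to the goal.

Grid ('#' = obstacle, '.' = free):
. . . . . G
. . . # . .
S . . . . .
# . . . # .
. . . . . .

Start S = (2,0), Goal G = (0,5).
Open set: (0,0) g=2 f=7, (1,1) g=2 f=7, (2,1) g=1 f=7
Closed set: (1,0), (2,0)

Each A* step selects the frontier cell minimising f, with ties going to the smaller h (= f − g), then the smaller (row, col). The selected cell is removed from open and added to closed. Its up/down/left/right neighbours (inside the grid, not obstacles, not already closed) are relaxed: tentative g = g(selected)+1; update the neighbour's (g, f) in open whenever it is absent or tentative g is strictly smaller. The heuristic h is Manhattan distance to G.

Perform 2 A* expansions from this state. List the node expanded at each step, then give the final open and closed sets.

step 1: expand (0,0) (f=7, h=5) → closed; open now [(0,1) g=3 f=7, (1,1) g=2 f=7, (2,1) g=1 f=7]
step 2: expand (0,1) (f=7, h=4) → closed; open now [(0,2) g=4 f=7, (1,1) g=2 f=7, (2,1) g=1 f=7]

order=[(0,0) → (0,1)]; open=[(0,2) g=4 f=7, (1,1) g=2 f=7, (2,1) g=1 f=7]; closed=[(0,0), (0,1), (1,0), (2,0)]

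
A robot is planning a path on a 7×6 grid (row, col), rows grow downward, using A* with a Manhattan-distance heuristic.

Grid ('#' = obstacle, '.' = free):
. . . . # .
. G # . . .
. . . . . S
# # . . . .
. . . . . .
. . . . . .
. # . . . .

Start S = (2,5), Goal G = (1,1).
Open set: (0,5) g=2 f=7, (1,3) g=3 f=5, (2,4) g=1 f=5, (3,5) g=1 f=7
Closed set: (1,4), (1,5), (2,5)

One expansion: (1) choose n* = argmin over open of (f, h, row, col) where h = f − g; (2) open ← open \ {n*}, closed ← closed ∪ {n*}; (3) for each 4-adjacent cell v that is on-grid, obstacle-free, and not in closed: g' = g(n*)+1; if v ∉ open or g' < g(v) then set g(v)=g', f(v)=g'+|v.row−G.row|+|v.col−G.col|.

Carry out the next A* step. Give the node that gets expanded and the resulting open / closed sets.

expanded=(1,3); open=[(0,3) g=4 f=7, (0,5) g=2 f=7, (2,3) g=4 f=7, (2,4) g=1 f=5, (3,5) g=1 f=7]; closed=[(1,3), (1,4), (1,5), (2,5)]

step 1: expand (1,3) (f=5, h=2) → closed; open now [(0,3) g=4 f=7, (0,5) g=2 f=7, (2,3) g=4 f=7, (2,4) g=1 f=5, (3,5) g=1 f=7]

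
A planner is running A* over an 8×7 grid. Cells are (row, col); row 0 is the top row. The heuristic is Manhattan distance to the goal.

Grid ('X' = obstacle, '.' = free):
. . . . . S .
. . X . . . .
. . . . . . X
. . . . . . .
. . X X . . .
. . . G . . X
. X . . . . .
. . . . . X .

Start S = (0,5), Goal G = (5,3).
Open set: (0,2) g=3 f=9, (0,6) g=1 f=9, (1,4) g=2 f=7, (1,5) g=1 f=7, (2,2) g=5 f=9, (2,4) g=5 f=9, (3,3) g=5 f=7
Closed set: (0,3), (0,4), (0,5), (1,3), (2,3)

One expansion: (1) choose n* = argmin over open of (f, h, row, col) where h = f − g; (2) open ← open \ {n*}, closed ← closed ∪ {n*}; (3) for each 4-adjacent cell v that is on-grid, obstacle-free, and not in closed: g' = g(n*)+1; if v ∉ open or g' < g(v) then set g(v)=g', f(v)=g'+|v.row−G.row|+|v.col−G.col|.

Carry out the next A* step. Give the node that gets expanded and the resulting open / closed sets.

expanded=(3,3); open=[(0,2) g=3 f=9, (0,6) g=1 f=9, (1,4) g=2 f=7, (1,5) g=1 f=7, (2,2) g=5 f=9, (2,4) g=5 f=9, (3,2) g=6 f=9, (3,4) g=6 f=9]; closed=[(0,3), (0,4), (0,5), (1,3), (2,3), (3,3)]

step 1: expand (3,3) (f=7, h=2) → closed; open now [(0,2) g=3 f=9, (0,6) g=1 f=9, (1,4) g=2 f=7, (1,5) g=1 f=7, (2,2) g=5 f=9, (2,4) g=5 f=9, (3,2) g=6 f=9, (3,4) g=6 f=9]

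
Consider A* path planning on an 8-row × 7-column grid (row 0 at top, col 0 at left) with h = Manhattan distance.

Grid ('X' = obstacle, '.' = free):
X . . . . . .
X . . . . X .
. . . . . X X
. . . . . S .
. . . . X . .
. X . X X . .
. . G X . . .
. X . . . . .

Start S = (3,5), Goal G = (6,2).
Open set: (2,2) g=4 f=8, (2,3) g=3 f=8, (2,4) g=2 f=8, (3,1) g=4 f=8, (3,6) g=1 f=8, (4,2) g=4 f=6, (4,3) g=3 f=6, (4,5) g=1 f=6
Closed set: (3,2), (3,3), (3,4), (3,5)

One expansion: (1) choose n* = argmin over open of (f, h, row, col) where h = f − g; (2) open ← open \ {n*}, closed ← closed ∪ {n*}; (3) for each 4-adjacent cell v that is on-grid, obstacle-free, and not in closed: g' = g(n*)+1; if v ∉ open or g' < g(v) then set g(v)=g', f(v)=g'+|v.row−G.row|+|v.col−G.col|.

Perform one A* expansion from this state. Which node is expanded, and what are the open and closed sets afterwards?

step 1: expand (4,2) (f=6, h=2) → closed; open now [(2,2) g=4 f=8, (2,3) g=3 f=8, (2,4) g=2 f=8, (3,1) g=4 f=8, (3,6) g=1 f=8, (4,1) g=5 f=8, (4,3) g=3 f=6, (4,5) g=1 f=6, (5,2) g=5 f=6]

expanded=(4,2); open=[(2,2) g=4 f=8, (2,3) g=3 f=8, (2,4) g=2 f=8, (3,1) g=4 f=8, (3,6) g=1 f=8, (4,1) g=5 f=8, (4,3) g=3 f=6, (4,5) g=1 f=6, (5,2) g=5 f=6]; closed=[(3,2), (3,3), (3,4), (3,5), (4,2)]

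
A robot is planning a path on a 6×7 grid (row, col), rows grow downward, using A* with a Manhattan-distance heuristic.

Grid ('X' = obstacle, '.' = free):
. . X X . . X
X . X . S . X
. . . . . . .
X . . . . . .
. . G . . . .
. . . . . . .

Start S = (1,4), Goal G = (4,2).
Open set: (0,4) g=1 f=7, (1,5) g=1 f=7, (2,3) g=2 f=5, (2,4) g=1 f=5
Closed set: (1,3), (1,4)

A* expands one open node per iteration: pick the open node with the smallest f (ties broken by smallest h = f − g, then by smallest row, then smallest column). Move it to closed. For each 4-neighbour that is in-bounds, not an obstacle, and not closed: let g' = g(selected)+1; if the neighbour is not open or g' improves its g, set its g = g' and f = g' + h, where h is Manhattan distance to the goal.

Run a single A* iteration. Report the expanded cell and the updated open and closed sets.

step 1: expand (2,3) (f=5, h=3) → closed; open now [(0,4) g=1 f=7, (1,5) g=1 f=7, (2,2) g=3 f=5, (2,4) g=1 f=5, (3,3) g=3 f=5]

expanded=(2,3); open=[(0,4) g=1 f=7, (1,5) g=1 f=7, (2,2) g=3 f=5, (2,4) g=1 f=5, (3,3) g=3 f=5]; closed=[(1,3), (1,4), (2,3)]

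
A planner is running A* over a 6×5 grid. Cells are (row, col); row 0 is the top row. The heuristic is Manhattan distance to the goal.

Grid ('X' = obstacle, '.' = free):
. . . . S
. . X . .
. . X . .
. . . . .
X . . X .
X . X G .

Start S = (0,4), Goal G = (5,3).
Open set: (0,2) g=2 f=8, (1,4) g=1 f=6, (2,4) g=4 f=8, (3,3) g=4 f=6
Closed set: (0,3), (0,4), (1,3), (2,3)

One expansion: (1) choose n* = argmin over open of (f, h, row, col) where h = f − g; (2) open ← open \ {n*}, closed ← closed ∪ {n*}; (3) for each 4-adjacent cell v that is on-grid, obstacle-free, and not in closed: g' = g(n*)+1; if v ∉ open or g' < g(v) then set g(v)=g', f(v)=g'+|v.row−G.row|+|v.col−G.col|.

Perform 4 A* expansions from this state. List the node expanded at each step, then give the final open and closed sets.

order=[(3,3) → (1,4) → (2,4) → (3,4)]; open=[(0,2) g=2 f=8, (3,2) g=5 f=8, (4,4) g=4 f=6]; closed=[(0,3), (0,4), (1,3), (1,4), (2,3), (2,4), (3,3), (3,4)]

step 1: expand (3,3) (f=6, h=2) → closed; open now [(0,2) g=2 f=8, (1,4) g=1 f=6, (2,4) g=4 f=8, (3,2) g=5 f=8, (3,4) g=5 f=8]
step 2: expand (1,4) (f=6, h=5) → closed; open now [(0,2) g=2 f=8, (2,4) g=2 f=6, (3,2) g=5 f=8, (3,4) g=5 f=8]
step 3: expand (2,4) (f=6, h=4) → closed; open now [(0,2) g=2 f=8, (3,2) g=5 f=8, (3,4) g=3 f=6]
step 4: expand (3,4) (f=6, h=3) → closed; open now [(0,2) g=2 f=8, (3,2) g=5 f=8, (4,4) g=4 f=6]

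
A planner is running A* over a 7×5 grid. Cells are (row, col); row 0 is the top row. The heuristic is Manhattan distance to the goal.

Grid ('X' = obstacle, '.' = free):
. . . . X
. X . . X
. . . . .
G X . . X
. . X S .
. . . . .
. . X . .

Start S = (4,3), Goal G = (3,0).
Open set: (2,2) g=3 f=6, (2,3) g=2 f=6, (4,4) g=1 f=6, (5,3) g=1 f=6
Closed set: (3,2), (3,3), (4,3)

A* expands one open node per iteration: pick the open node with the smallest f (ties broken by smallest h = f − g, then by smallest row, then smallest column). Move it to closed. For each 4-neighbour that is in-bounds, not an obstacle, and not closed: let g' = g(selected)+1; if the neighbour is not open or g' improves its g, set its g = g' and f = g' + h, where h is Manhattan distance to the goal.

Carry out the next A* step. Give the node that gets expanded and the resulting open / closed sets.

expanded=(2,2); open=[(1,2) g=4 f=8, (2,1) g=4 f=6, (2,3) g=2 f=6, (4,4) g=1 f=6, (5,3) g=1 f=6]; closed=[(2,2), (3,2), (3,3), (4,3)]

step 1: expand (2,2) (f=6, h=3) → closed; open now [(1,2) g=4 f=8, (2,1) g=4 f=6, (2,3) g=2 f=6, (4,4) g=1 f=6, (5,3) g=1 f=6]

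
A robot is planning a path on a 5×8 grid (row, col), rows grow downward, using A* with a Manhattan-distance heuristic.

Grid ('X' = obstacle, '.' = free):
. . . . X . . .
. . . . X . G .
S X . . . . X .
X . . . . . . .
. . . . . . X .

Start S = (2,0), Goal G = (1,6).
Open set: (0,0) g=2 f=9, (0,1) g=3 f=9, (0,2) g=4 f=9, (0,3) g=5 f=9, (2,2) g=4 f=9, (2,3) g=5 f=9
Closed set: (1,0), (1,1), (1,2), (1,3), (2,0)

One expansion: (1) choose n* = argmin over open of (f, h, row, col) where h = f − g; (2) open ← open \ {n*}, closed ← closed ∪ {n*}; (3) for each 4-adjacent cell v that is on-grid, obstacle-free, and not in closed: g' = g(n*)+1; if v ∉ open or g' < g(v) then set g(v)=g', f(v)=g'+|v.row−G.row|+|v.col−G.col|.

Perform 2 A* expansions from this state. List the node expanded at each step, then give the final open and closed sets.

order=[(0,3) → (2,3)]; open=[(0,0) g=2 f=9, (0,1) g=3 f=9, (0,2) g=4 f=9, (2,2) g=4 f=9, (2,4) g=6 f=9, (3,3) g=6 f=11]; closed=[(0,3), (1,0), (1,1), (1,2), (1,3), (2,0), (2,3)]

step 1: expand (0,3) (f=9, h=4) → closed; open now [(0,0) g=2 f=9, (0,1) g=3 f=9, (0,2) g=4 f=9, (2,2) g=4 f=9, (2,3) g=5 f=9]
step 2: expand (2,3) (f=9, h=4) → closed; open now [(0,0) g=2 f=9, (0,1) g=3 f=9, (0,2) g=4 f=9, (2,2) g=4 f=9, (2,4) g=6 f=9, (3,3) g=6 f=11]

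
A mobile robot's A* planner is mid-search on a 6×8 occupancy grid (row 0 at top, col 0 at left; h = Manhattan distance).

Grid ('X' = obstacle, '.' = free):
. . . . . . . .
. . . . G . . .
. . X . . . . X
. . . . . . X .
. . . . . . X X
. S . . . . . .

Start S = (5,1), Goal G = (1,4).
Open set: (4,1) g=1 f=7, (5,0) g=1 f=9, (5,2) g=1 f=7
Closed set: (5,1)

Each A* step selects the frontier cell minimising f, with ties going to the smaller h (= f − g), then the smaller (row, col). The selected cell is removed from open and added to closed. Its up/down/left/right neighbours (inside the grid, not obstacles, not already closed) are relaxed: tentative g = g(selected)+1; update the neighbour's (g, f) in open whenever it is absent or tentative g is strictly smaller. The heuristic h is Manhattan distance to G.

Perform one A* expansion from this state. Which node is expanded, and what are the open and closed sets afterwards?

expanded=(4,1); open=[(3,1) g=2 f=7, (4,0) g=2 f=9, (4,2) g=2 f=7, (5,0) g=1 f=9, (5,2) g=1 f=7]; closed=[(4,1), (5,1)]

step 1: expand (4,1) (f=7, h=6) → closed; open now [(3,1) g=2 f=7, (4,0) g=2 f=9, (4,2) g=2 f=7, (5,0) g=1 f=9, (5,2) g=1 f=7]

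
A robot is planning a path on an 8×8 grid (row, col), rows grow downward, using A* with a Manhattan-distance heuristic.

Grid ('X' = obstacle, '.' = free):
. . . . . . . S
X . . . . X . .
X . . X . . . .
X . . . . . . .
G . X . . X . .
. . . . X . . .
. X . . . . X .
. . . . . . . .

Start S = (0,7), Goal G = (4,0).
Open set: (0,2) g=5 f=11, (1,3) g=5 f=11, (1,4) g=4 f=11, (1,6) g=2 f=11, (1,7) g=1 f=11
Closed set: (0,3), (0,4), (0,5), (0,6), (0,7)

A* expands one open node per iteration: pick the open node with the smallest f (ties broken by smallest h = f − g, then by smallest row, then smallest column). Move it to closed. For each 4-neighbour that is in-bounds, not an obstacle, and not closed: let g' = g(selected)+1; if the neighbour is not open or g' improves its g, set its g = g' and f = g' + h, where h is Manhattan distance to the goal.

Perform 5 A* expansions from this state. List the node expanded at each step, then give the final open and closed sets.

step 1: expand (0,2) (f=11, h=6) → closed; open now [(0,1) g=6 f=11, (1,2) g=6 f=11, (1,3) g=5 f=11, (1,4) g=4 f=11, (1,6) g=2 f=11, (1,7) g=1 f=11]
step 2: expand (0,1) (f=11, h=5) → closed; open now [(0,0) g=7 f=11, (1,1) g=7 f=11, (1,2) g=6 f=11, (1,3) g=5 f=11, (1,4) g=4 f=11, (1,6) g=2 f=11, (1,7) g=1 f=11]
step 3: expand (0,0) (f=11, h=4) → closed; open now [(1,1) g=7 f=11, (1,2) g=6 f=11, (1,3) g=5 f=11, (1,4) g=4 f=11, (1,6) g=2 f=11, (1,7) g=1 f=11]
step 4: expand (1,1) (f=11, h=4) → closed; open now [(1,2) g=6 f=11, (1,3) g=5 f=11, (1,4) g=4 f=11, (1,6) g=2 f=11, (1,7) g=1 f=11, (2,1) g=8 f=11]
step 5: expand (2,1) (f=11, h=3) → closed; open now [(1,2) g=6 f=11, (1,3) g=5 f=11, (1,4) g=4 f=11, (1,6) g=2 f=11, (1,7) g=1 f=11, (2,2) g=9 f=13, (3,1) g=9 f=11]

order=[(0,2) → (0,1) → (0,0) → (1,1) → (2,1)]; open=[(1,2) g=6 f=11, (1,3) g=5 f=11, (1,4) g=4 f=11, (1,6) g=2 f=11, (1,7) g=1 f=11, (2,2) g=9 f=13, (3,1) g=9 f=11]; closed=[(0,0), (0,1), (0,2), (0,3), (0,4), (0,5), (0,6), (0,7), (1,1), (2,1)]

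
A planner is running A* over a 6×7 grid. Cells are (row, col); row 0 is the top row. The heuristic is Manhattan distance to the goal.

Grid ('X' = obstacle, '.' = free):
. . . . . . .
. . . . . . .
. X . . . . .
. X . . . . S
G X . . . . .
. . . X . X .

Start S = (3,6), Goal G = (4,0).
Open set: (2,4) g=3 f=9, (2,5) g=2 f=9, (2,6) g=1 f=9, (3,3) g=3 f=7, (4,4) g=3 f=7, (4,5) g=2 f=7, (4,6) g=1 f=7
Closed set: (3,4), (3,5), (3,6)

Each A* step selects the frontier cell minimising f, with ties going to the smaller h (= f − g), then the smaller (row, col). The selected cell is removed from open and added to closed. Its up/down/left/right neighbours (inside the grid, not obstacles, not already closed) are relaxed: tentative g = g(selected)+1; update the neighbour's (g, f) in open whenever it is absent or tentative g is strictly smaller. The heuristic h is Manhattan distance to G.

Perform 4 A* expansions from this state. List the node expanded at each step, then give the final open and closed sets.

step 1: expand (3,3) (f=7, h=4) → closed; open now [(2,3) g=4 f=9, (2,4) g=3 f=9, (2,5) g=2 f=9, (2,6) g=1 f=9, (3,2) g=4 f=7, (4,3) g=4 f=7, (4,4) g=3 f=7, (4,5) g=2 f=7, (4,6) g=1 f=7]
step 2: expand (3,2) (f=7, h=3) → closed; open now [(2,2) g=5 f=9, (2,3) g=4 f=9, (2,4) g=3 f=9, (2,5) g=2 f=9, (2,6) g=1 f=9, (4,2) g=5 f=7, (4,3) g=4 f=7, (4,4) g=3 f=7, (4,5) g=2 f=7, (4,6) g=1 f=7]
step 3: expand (4,2) (f=7, h=2) → closed; open now [(2,2) g=5 f=9, (2,3) g=4 f=9, (2,4) g=3 f=9, (2,5) g=2 f=9, (2,6) g=1 f=9, (4,3) g=4 f=7, (4,4) g=3 f=7, (4,5) g=2 f=7, (4,6) g=1 f=7, (5,2) g=6 f=9]
step 4: expand (4,3) (f=7, h=3) → closed; open now [(2,2) g=5 f=9, (2,3) g=4 f=9, (2,4) g=3 f=9, (2,5) g=2 f=9, (2,6) g=1 f=9, (4,4) g=3 f=7, (4,5) g=2 f=7, (4,6) g=1 f=7, (5,2) g=6 f=9]

order=[(3,3) → (3,2) → (4,2) → (4,3)]; open=[(2,2) g=5 f=9, (2,3) g=4 f=9, (2,4) g=3 f=9, (2,5) g=2 f=9, (2,6) g=1 f=9, (4,4) g=3 f=7, (4,5) g=2 f=7, (4,6) g=1 f=7, (5,2) g=6 f=9]; closed=[(3,2), (3,3), (3,4), (3,5), (3,6), (4,2), (4,3)]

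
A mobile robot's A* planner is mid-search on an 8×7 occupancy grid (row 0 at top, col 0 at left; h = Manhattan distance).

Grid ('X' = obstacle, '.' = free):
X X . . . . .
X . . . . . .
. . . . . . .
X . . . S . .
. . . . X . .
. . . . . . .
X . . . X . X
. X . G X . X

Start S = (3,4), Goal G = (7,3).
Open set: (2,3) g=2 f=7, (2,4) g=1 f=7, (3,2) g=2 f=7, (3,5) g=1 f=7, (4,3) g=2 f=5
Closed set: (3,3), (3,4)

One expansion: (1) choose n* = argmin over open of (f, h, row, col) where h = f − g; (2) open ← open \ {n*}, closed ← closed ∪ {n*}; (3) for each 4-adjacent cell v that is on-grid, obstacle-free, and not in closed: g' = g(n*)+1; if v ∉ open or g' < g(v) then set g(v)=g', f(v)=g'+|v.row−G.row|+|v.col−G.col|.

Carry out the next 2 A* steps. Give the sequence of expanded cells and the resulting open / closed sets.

step 1: expand (4,3) (f=5, h=3) → closed; open now [(2,3) g=2 f=7, (2,4) g=1 f=7, (3,2) g=2 f=7, (3,5) g=1 f=7, (4,2) g=3 f=7, (5,3) g=3 f=5]
step 2: expand (5,3) (f=5, h=2) → closed; open now [(2,3) g=2 f=7, (2,4) g=1 f=7, (3,2) g=2 f=7, (3,5) g=1 f=7, (4,2) g=3 f=7, (5,2) g=4 f=7, (5,4) g=4 f=7, (6,3) g=4 f=5]

order=[(4,3) → (5,3)]; open=[(2,3) g=2 f=7, (2,4) g=1 f=7, (3,2) g=2 f=7, (3,5) g=1 f=7, (4,2) g=3 f=7, (5,2) g=4 f=7, (5,4) g=4 f=7, (6,3) g=4 f=5]; closed=[(3,3), (3,4), (4,3), (5,3)]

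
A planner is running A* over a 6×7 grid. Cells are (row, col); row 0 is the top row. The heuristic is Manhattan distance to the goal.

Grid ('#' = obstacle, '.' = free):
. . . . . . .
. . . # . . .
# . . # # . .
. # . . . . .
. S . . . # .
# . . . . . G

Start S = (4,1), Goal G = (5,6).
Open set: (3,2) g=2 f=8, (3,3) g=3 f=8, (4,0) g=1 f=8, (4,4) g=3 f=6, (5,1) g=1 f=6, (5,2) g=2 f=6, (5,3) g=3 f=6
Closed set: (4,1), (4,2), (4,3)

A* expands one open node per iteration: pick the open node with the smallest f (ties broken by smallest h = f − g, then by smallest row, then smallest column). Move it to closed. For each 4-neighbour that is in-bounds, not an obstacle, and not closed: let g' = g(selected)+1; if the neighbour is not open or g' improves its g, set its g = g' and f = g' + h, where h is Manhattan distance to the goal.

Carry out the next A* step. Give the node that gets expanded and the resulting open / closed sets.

expanded=(4,4); open=[(3,2) g=2 f=8, (3,3) g=3 f=8, (3,4) g=4 f=8, (4,0) g=1 f=8, (5,1) g=1 f=6, (5,2) g=2 f=6, (5,3) g=3 f=6, (5,4) g=4 f=6]; closed=[(4,1), (4,2), (4,3), (4,4)]

step 1: expand (4,4) (f=6, h=3) → closed; open now [(3,2) g=2 f=8, (3,3) g=3 f=8, (3,4) g=4 f=8, (4,0) g=1 f=8, (5,1) g=1 f=6, (5,2) g=2 f=6, (5,3) g=3 f=6, (5,4) g=4 f=6]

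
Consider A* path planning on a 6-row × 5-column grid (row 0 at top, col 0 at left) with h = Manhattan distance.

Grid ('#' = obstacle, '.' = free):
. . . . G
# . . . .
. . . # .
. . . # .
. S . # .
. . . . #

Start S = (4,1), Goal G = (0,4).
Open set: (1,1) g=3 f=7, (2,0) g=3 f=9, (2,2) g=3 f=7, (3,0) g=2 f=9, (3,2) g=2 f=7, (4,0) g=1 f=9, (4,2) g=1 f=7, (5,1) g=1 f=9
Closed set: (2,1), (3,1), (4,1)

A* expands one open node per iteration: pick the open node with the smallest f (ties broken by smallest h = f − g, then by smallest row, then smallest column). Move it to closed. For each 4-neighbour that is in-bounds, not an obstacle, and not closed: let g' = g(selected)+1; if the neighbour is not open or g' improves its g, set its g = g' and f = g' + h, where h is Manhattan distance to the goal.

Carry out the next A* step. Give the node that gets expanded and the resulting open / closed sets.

step 1: expand (1,1) (f=7, h=4) → closed; open now [(0,1) g=4 f=7, (1,2) g=4 f=7, (2,0) g=3 f=9, (2,2) g=3 f=7, (3,0) g=2 f=9, (3,2) g=2 f=7, (4,0) g=1 f=9, (4,2) g=1 f=7, (5,1) g=1 f=9]

expanded=(1,1); open=[(0,1) g=4 f=7, (1,2) g=4 f=7, (2,0) g=3 f=9, (2,2) g=3 f=7, (3,0) g=2 f=9, (3,2) g=2 f=7, (4,0) g=1 f=9, (4,2) g=1 f=7, (5,1) g=1 f=9]; closed=[(1,1), (2,1), (3,1), (4,1)]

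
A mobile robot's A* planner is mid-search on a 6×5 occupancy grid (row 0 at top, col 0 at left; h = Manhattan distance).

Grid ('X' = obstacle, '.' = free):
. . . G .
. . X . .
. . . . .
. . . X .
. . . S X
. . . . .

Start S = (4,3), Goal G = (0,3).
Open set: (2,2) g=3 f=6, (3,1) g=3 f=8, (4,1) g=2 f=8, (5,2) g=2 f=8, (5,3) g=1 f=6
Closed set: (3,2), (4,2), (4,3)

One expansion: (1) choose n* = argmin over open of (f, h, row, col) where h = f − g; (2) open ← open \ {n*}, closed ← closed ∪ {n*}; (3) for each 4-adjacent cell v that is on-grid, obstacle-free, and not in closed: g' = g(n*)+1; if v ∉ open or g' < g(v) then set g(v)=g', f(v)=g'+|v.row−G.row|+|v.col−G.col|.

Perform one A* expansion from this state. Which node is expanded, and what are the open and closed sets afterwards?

step 1: expand (2,2) (f=6, h=3) → closed; open now [(2,1) g=4 f=8, (2,3) g=4 f=6, (3,1) g=3 f=8, (4,1) g=2 f=8, (5,2) g=2 f=8, (5,3) g=1 f=6]

expanded=(2,2); open=[(2,1) g=4 f=8, (2,3) g=4 f=6, (3,1) g=3 f=8, (4,1) g=2 f=8, (5,2) g=2 f=8, (5,3) g=1 f=6]; closed=[(2,2), (3,2), (4,2), (4,3)]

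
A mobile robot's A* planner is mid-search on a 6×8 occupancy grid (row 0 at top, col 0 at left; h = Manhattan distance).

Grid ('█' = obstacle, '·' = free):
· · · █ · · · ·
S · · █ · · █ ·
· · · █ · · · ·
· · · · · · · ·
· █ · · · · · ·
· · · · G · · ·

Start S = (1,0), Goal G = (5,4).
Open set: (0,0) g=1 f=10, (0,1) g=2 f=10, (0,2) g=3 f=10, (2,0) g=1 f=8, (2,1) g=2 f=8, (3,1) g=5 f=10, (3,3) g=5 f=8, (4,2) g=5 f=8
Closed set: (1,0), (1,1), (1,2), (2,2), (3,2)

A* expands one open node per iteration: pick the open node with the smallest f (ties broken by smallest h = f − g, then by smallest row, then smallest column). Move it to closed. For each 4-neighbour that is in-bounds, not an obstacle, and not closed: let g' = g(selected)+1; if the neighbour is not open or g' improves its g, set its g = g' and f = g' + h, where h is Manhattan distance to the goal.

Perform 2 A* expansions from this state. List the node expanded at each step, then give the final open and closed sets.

order=[(3,3) → (3,4)]; open=[(0,0) g=1 f=10, (0,1) g=2 f=10, (0,2) g=3 f=10, (2,0) g=1 f=8, (2,1) g=2 f=8, (2,4) g=7 f=10, (3,1) g=5 f=10, (3,5) g=7 f=10, (4,2) g=5 f=8, (4,3) g=6 f=8, (4,4) g=7 f=8]; closed=[(1,0), (1,1), (1,2), (2,2), (3,2), (3,3), (3,4)]

step 1: expand (3,3) (f=8, h=3) → closed; open now [(0,0) g=1 f=10, (0,1) g=2 f=10, (0,2) g=3 f=10, (2,0) g=1 f=8, (2,1) g=2 f=8, (3,1) g=5 f=10, (3,4) g=6 f=8, (4,2) g=5 f=8, (4,3) g=6 f=8]
step 2: expand (3,4) (f=8, h=2) → closed; open now [(0,0) g=1 f=10, (0,1) g=2 f=10, (0,2) g=3 f=10, (2,0) g=1 f=8, (2,1) g=2 f=8, (2,4) g=7 f=10, (3,1) g=5 f=10, (3,5) g=7 f=10, (4,2) g=5 f=8, (4,3) g=6 f=8, (4,4) g=7 f=8]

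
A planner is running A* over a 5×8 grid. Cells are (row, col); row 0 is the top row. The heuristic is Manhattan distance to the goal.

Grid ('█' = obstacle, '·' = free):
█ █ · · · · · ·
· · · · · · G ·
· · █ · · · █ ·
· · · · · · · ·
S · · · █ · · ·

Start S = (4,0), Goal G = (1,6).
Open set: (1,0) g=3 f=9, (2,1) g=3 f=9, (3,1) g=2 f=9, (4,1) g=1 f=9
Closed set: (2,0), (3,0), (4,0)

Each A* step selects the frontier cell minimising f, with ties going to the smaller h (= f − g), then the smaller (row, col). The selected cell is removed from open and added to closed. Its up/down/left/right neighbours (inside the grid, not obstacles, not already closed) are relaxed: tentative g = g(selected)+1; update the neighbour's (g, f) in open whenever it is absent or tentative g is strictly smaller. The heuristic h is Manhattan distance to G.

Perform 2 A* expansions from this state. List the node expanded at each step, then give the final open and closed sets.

step 1: expand (1,0) (f=9, h=6) → closed; open now [(1,1) g=4 f=9, (2,1) g=3 f=9, (3,1) g=2 f=9, (4,1) g=1 f=9]
step 2: expand (1,1) (f=9, h=5) → closed; open now [(1,2) g=5 f=9, (2,1) g=3 f=9, (3,1) g=2 f=9, (4,1) g=1 f=9]

order=[(1,0) → (1,1)]; open=[(1,2) g=5 f=9, (2,1) g=3 f=9, (3,1) g=2 f=9, (4,1) g=1 f=9]; closed=[(1,0), (1,1), (2,0), (3,0), (4,0)]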